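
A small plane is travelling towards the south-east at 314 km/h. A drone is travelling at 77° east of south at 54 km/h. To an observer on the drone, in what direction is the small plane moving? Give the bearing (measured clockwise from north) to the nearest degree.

Taking east as x and north as y: small plane velocity = (222.032, -222.032) km/h; drone velocity = (52.616, -12.147) km/h.
Velocity of small plane relative to drone = (222.032, -222.032) − (52.616, -12.147) = (169.416, -209.884) km/h.
Bearing = atan2(169.42, -209.88) = 141.09° clockwise from north.

141°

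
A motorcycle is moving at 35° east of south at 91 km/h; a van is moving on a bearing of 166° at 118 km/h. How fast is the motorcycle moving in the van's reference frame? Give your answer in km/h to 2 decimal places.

Taking east as x and north as y: motorcycle velocity = (52.195, -74.543) km/h; van velocity = (28.547, -114.495) km/h.
Velocity of motorcycle relative to van = (52.195, -74.543) − (28.547, -114.495) = (23.649, 39.952) km/h.
Magnitude = |(23.649, 39.952)| = 46.427 km/h.

46.43 km/h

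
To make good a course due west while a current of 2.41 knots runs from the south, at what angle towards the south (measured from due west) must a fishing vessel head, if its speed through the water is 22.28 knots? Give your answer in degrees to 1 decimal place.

6.2°

The current pushes perpendicular to the desired track; the heading must have a component into the current equal to 2.41 knots: 22.28 sin θ = 2.41.
sin θ = 0.1082, so θ = 6.210°.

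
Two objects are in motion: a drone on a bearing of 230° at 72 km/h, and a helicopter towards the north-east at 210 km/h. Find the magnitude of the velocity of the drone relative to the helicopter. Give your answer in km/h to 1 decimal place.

281.8 km/h

Taking east as x and north as y: drone velocity = (-55.155, -46.281) km/h; helicopter velocity = (148.492, 148.492) km/h.
Velocity of drone relative to helicopter = (-55.155, -46.281) − (148.492, 148.492) = (-203.648, -194.773) km/h.
Magnitude = |(-203.648, -194.773)| = 281.796 km/h.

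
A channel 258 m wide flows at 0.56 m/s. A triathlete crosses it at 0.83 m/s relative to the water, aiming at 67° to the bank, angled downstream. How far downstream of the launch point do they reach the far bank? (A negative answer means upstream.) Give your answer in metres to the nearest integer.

Perpendicular speed = 0.764 m/s; crossing time = 258 / 0.764 = 337.688 s.
Net downstream speed = 0.884 m/s.
Drift = 0.884 × 337.688 = 298.620 m (downstream).

299 m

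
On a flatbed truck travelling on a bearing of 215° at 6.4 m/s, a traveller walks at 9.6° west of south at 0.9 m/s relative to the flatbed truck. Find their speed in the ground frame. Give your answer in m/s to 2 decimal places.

Taking east as x and north as y: flatbed truck velocity = (-3.671, -5.243) m/s; traveller velocity relative to flatbed truck = (-0.150, -0.887) m/s.
Velocity relative to ground = (-3.671, -5.243) + (-0.150, -0.887) = (-3.821, -6.130) m/s.
Speed = |(-3.821, -6.130)| = 7.223 m/s.

7.22 m/s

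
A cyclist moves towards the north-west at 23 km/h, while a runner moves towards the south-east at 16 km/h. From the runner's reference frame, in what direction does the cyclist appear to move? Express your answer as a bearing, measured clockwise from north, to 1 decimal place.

Taking east as x and north as y: cyclist velocity = (-16.263, 16.263) km/h; runner velocity = (11.314, -11.314) km/h.
Velocity of cyclist relative to runner = (-16.263, 16.263) − (11.314, -11.314) = (-27.577, 27.577) km/h.
Bearing = atan2(-27.58, 27.58) = 315.00° clockwise from north.

315.0°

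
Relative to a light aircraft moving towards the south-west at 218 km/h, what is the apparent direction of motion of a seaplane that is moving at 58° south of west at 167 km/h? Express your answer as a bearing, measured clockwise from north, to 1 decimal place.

Taking east as x and north as y: seaplane velocity = (-88.497, -141.624) km/h; light aircraft velocity = (-154.149, -154.149) km/h.
Velocity of seaplane relative to light aircraft = (-88.497, -141.624) − (-154.149, -154.149) = (65.653, 12.525) km/h.
Bearing = atan2(65.65, 12.53) = 79.20° clockwise from north.

079.2°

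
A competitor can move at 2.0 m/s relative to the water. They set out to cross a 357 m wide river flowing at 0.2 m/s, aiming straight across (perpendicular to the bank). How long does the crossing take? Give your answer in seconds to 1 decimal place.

178.5 s

The component of the competitor's velocity perpendicular to the bank is 2.0 m/s.
The current is parallel to the bank, so it does not affect the crossing time.
Time = 357 / 2.000 = 178.500 s.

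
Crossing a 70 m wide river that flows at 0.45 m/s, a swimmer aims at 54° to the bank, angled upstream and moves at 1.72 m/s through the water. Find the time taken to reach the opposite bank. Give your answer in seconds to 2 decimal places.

The component of the swimmer's velocity perpendicular to the bank is 1.72 × sin 54° = 1.392 m/s.
The current is parallel to the bank, so it does not affect the crossing time.
Time = 70 / 1.392 = 50.305 s.

50.31 s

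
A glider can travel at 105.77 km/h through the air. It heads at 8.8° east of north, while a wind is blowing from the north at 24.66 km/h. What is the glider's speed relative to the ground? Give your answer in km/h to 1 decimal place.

81.5 km/h

Taking east as x and north as y: velocity relative to the air = (16.181, 104.525) km/h; the air relative to ground = (0.000, -24.660) km/h.
Velocity relative to ground = (16.181, 104.525) + (0.000, -24.660) = (16.181, 79.865) km/h.
Speed = |(16.181, 79.865)| = 81.488 km/h.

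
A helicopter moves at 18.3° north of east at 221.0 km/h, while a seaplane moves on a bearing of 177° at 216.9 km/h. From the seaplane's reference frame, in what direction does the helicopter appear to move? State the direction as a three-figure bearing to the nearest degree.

035°

Taking east as x and north as y: helicopter velocity = (209.823, 69.392) km/h; seaplane velocity = (11.352, -216.603) km/h.
Velocity of helicopter relative to seaplane = (209.823, 69.392) − (11.352, -216.603) = (198.471, 285.995) km/h.
Bearing = atan2(198.47, 286.00) = 34.76° clockwise from north.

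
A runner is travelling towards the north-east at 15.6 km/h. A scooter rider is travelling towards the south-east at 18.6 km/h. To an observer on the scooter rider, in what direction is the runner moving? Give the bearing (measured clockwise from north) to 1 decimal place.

355.0°

Taking east as x and north as y: runner velocity = (11.031, 11.031) km/h; scooter rider velocity = (13.152, -13.152) km/h.
Velocity of runner relative to scooter rider = (11.031, 11.031) − (13.152, -13.152) = (-2.121, 24.183) km/h.
Bearing = atan2(-2.12, 24.18) = 354.99° clockwise from north.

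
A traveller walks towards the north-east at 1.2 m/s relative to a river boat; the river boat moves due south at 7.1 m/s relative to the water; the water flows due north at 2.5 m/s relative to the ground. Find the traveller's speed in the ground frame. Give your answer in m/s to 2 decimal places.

3.85 m/s

In east/north components (m/s): traveller relative to river boat = (0.849, 0.849); river boat relative to water = (0.000, -7.100); water relative to ground = (0.000, 2.500).
Sum = (0.849, -3.751) m/s.
Speed = |(0.849, -3.751)| = 3.846 m/s.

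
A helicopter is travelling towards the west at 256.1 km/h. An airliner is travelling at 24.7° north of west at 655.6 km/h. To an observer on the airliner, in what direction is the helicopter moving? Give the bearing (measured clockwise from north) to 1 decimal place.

Taking east as x and north as y: helicopter velocity = (-256.100, 0.000) km/h; airliner velocity = (-595.618, 273.954) km/h.
Velocity of helicopter relative to airliner = (-256.100, 0.000) − (-595.618, 273.954) = (339.518, -273.954) km/h.
Bearing = atan2(339.52, -273.95) = 128.90° clockwise from north.

128.9°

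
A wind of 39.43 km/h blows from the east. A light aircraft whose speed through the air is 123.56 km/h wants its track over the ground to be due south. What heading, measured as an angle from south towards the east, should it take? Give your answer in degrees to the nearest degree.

The wind pushes perpendicular to the desired track; the heading must have a component into the wind equal to 39.43 km/h: 123.56 sin θ = 39.43.
sin θ = 0.3191, so θ = 18.609°.

19°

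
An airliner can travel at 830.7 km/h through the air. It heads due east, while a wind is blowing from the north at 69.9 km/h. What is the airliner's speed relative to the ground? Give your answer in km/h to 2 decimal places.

Taking east as x and north as y: velocity relative to the air = (830.700, 0.000) km/h; the air relative to ground = (0.000, -69.900) km/h.
Velocity relative to ground = (830.700, 0.000) + (0.000, -69.900) = (830.700, -69.900) km/h.
Speed = |(830.700, -69.900)| = 833.636 km/h.

833.64 km/h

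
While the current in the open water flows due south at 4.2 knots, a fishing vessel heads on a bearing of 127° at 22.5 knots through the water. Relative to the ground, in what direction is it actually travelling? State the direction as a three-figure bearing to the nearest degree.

Taking east as x and north as y: velocity relative to the water = (17.969, -13.541) knots; the water relative to ground = (0.000, -4.200) knots.
Velocity relative to ground = (17.969, -13.541) + (0.000, -4.200) = (17.969, -17.741) knots.
Bearing = atan2(17.97, -17.74) = 134.63° clockwise from north.

135°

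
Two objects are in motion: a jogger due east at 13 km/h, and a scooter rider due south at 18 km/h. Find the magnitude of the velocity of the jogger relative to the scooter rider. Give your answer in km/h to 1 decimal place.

22.2 km/h

Taking east as x and north as y: jogger velocity = (13.000, 0.000) km/h; scooter rider velocity = (0.000, -18.000) km/h.
Velocity of jogger relative to scooter rider = (13.000, 0.000) − (0.000, -18.000) = (13.000, 18.000) km/h.
Magnitude = |(13.000, 18.000)| = 22.204 km/h.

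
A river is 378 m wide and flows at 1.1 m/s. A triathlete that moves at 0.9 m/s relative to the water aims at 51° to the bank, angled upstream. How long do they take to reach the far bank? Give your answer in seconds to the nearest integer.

540 s

The component of the triathlete's velocity perpendicular to the bank is 0.9 × sin 51° = 0.699 m/s.
The current is parallel to the bank, so it does not affect the crossing time.
Time = 378 / 0.699 = 540.439 s.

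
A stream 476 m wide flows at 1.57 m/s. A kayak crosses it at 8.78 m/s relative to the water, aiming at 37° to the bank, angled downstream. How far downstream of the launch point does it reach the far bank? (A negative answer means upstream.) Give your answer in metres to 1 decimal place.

Perpendicular speed = 5.284 m/s; crossing time = 476 / 5.284 = 90.084 s.
Net downstream speed = 8.582 m/s.
Drift = 8.582 × 90.084 = 773.106 m (downstream).

773.1 m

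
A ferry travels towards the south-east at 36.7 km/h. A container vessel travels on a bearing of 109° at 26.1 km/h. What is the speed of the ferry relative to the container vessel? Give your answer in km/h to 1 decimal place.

Taking east as x and north as y: ferry velocity = (25.951, -25.951) km/h; container vessel velocity = (24.678, -8.497) km/h.
Velocity of ferry relative to container vessel = (25.951, -25.951) − (24.678, -8.497) = (1.273, -17.453) km/h.
Magnitude = |(1.273, -17.453)| = 17.500 km/h.

17.5 km/h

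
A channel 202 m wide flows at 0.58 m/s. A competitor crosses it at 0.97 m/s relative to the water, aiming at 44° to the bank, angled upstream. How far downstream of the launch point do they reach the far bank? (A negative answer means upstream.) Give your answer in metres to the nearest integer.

Perpendicular speed = 0.674 m/s; crossing time = 202 / 0.674 = 299.784 s.
Net downstream speed = -0.118 m/s.
Drift = -0.118 × 299.784 = -35.302 m (upstream).

-35 m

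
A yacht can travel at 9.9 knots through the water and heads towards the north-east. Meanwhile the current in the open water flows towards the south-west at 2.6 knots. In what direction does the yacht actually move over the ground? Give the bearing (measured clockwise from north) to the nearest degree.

045°

Taking east as x and north as y: velocity relative to the water = (7.000, 7.000) knots; the water relative to ground = (-1.838, -1.838) knots.
Velocity relative to ground = (7.000, 7.000) + (-1.838, -1.838) = (5.162, 5.162) knots.
Bearing = atan2(5.16, 5.16) = 45.00° clockwise from north.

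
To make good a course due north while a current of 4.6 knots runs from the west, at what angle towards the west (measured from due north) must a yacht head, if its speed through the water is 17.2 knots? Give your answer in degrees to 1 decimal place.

The current pushes perpendicular to the desired track; the heading must have a component into the current equal to 4.6 knots: 17.2 sin θ = 4.6.
sin θ = 0.2674, so θ = 15.512°.

15.5°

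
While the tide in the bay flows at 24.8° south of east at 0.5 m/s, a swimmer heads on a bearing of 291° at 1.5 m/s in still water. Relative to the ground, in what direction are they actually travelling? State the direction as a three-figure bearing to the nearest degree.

Taking east as x and north as y: velocity relative to the water = (-1.400, 0.538) m/s; the water relative to ground = (0.454, -0.210) m/s.
Velocity relative to ground = (-1.400, 0.538) + (0.454, -0.210) = (-0.946, 0.328) m/s.
Bearing = atan2(-0.95, 0.33) = 289.10° clockwise from north.

289°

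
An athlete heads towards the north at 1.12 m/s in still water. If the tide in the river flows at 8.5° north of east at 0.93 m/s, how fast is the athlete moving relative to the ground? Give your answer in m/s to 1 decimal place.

1.6 m/s

Taking east as x and north as y: velocity relative to the water = (0.000, 1.120) m/s; the water relative to ground = (0.920, 0.137) m/s.
Velocity relative to ground = (0.000, 1.120) + (0.920, 0.137) = (0.920, 1.257) m/s.
Speed = |(0.920, 1.257)| = 1.558 m/s.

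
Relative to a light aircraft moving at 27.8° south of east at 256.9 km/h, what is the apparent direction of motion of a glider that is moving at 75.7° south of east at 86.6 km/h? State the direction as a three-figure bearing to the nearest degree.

Taking east as x and north as y: glider velocity = (21.390, -83.917) km/h; light aircraft velocity = (227.249, -119.815) km/h.
Velocity of glider relative to light aircraft = (21.390, -83.917) − (227.249, -119.815) = (-205.859, 35.898) km/h.
Bearing = atan2(-205.86, 35.90) = 279.89° clockwise from north.

280°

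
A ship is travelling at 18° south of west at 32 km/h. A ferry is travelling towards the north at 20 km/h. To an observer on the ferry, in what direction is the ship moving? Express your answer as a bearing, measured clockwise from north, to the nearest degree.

226°

Taking east as x and north as y: ship velocity = (-30.434, -9.889) km/h; ferry velocity = (0.000, 20.000) km/h.
Velocity of ship relative to ferry = (-30.434, -9.889) − (0.000, 20.000) = (-30.434, -29.889) km/h.
Bearing = atan2(-30.43, -29.89) = 225.52° clockwise from north.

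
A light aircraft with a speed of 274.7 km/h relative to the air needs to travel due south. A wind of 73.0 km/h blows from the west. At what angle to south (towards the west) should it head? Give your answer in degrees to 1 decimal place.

The wind pushes perpendicular to the desired track; the heading must have a component into the wind equal to 73.0 km/h: 274.7 sin θ = 73.0.
sin θ = 0.2657, so θ = 15.411°.

15.4°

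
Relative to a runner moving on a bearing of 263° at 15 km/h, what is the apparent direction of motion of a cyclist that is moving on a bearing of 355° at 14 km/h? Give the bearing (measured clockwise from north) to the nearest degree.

041°

Taking east as x and north as y: cyclist velocity = (-1.220, 13.947) km/h; runner velocity = (-14.888, -1.828) km/h.
Velocity of cyclist relative to runner = (-1.220, 13.947) − (-14.888, -1.828) = (13.668, 15.775) km/h.
Bearing = atan2(13.67, 15.77) = 40.91° clockwise from north.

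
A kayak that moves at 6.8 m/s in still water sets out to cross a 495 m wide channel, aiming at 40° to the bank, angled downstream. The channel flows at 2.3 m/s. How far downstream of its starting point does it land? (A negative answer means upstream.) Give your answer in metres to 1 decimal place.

Perpendicular speed = 4.371 m/s; crossing time = 495 / 4.371 = 113.248 s.
Net downstream speed = 7.509 m/s.
Drift = 7.509 × 113.248 = 850.387 m (downstream).

850.4 m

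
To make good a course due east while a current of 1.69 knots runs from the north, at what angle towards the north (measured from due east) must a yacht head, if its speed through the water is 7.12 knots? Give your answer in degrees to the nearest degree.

The current pushes perpendicular to the desired track; the heading must have a component into the current equal to 1.69 knots: 7.12 sin θ = 1.69.
sin θ = 0.2374, so θ = 13.731°.

14°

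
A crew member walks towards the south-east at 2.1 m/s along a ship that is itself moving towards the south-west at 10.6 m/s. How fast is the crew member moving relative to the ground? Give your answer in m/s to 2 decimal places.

Taking east as x and north as y: ship velocity = (-7.495, -7.495) m/s; crew member velocity relative to ship = (1.485, -1.485) m/s.
Velocity relative to ground = (-7.495, -7.495) + (1.485, -1.485) = (-6.010, -8.980) m/s.
Speed = |(-6.010, -8.980)| = 10.806 m/s.

10.81 m/s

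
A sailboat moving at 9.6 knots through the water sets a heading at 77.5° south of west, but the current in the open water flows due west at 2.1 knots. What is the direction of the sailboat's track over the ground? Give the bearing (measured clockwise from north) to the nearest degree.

Taking east as x and north as y: velocity relative to the water = (-2.078, -9.372) knots; the water relative to ground = (-2.100, 0.000) knots.
Velocity relative to ground = (-2.078, -9.372) + (-2.100, 0.000) = (-4.178, -9.372) knots.
Bearing = atan2(-4.18, -9.37) = 204.03° clockwise from north.

204°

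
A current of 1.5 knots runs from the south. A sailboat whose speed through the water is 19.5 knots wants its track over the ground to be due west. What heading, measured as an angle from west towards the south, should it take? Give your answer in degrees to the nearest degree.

4°

The current pushes perpendicular to the desired track; the heading must have a component into the current equal to 1.5 knots: 19.5 sin θ = 1.5.
sin θ = 0.0769, so θ = 4.412°.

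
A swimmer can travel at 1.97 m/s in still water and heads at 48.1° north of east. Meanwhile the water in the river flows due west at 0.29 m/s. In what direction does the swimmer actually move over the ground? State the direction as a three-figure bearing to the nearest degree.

Taking east as x and north as y: velocity relative to the water = (1.316, 1.466) m/s; the water relative to ground = (-0.290, 0.000) m/s.
Velocity relative to ground = (1.316, 1.466) + (-0.290, 0.000) = (1.026, 1.466) m/s.
Bearing = atan2(1.03, 1.47) = 34.97° clockwise from north.

035°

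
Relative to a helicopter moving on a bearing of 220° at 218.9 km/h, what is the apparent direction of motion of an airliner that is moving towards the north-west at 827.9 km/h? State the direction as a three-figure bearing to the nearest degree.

Taking east as x and north as y: airliner velocity = (-585.414, 585.414) km/h; helicopter velocity = (-140.706, -167.687) km/h.
Velocity of airliner relative to helicopter = (-585.414, 585.414) − (-140.706, -167.687) = (-444.707, 753.101) km/h.
Bearing = atan2(-444.71, 753.10) = 329.44° clockwise from north.

329°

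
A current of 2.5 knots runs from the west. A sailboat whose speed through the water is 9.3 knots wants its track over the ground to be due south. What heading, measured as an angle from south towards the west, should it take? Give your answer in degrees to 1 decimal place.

15.6°

The current pushes perpendicular to the desired track; the heading must have a component into the current equal to 2.5 knots: 9.3 sin θ = 2.5.
sin θ = 0.2688, so θ = 15.594°.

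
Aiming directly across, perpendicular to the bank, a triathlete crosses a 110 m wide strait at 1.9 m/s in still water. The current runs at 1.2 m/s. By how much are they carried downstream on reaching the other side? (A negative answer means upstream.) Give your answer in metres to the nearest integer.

69 m

Perpendicular speed = 1.900 m/s; crossing time = 110 / 1.900 = 57.895 s.
Net downstream speed = 1.200 m/s.
Drift = 1.200 × 57.895 = 69.474 m (downstream).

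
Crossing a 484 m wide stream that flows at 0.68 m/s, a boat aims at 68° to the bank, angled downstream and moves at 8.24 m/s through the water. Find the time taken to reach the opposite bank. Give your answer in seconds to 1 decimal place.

The component of the boat's velocity perpendicular to the bank is 8.24 × sin 68° = 7.640 m/s.
The flow acts along the bank and has no component across it.
Time = 484 / 7.640 = 63.351 s.

63.4 s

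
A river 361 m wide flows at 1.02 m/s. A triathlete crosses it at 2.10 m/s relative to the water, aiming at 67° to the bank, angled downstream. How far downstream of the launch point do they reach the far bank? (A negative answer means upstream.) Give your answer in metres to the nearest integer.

Perpendicular speed = 1.933 m/s; crossing time = 361 / 1.933 = 186.751 s.
Net downstream speed = 1.841 m/s.
Drift = 1.841 × 186.751 = 343.721 m (downstream).

344 m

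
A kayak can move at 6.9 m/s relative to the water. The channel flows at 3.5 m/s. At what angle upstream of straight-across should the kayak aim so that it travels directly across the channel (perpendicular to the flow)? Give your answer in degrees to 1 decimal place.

30.5°

To cancel the current, the upstream component of the kayak's velocity must equal the flow: 6.9 sin θ = 3.5.
sin θ = 3.5 / 6.9 = 0.5072.
θ = arcsin(0.5072) = 30.481°.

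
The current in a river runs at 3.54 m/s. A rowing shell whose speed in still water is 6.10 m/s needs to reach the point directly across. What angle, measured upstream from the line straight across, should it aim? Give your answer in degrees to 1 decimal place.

35.5°

To cancel the current, the upstream component of the rowing shell's velocity must equal the flow: 6.10 sin θ = 3.54.
sin θ = 3.54 / 6.10 = 0.5803.
θ = arcsin(0.5803) = 35.474°.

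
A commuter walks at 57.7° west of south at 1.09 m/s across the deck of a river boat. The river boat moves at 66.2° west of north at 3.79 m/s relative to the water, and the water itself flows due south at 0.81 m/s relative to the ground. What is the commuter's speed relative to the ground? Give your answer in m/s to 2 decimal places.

4.39 m/s

In east/north components (m/s): commuter relative to river boat = (-0.921, -0.582); river boat relative to water = (-3.468, 1.529); water relative to ground = (0.000, -0.810).
Sum = (-4.389, 0.137) m/s.
Speed = |(-4.389, 0.137)| = 4.391 m/s.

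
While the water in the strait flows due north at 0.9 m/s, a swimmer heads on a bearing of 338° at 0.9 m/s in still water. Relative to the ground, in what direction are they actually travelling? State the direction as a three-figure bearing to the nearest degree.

Taking east as x and north as y: velocity relative to the water = (-0.337, 0.834) m/s; the water relative to ground = (0.000, 0.900) m/s.
Velocity relative to ground = (-0.337, 0.834) + (0.000, 0.900) = (-0.337, 1.734) m/s.
Bearing = atan2(-0.34, 1.73) = 349.00° clockwise from north.

349°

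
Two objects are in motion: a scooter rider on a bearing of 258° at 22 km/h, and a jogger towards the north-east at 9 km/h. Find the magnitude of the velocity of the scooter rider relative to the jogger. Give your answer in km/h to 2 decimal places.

29.95 km/h

Taking east as x and north as y: scooter rider velocity = (-21.519, -4.574) km/h; jogger velocity = (6.364, 6.364) km/h.
Velocity of scooter rider relative to jogger = (-21.519, -4.574) − (6.364, 6.364) = (-27.883, -10.938) km/h.
Magnitude = |(-27.883, -10.938)| = 29.952 km/h.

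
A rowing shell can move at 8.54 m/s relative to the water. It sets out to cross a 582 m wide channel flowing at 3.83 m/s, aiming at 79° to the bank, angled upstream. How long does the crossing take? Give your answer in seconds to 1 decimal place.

The component of the rowing shell's velocity perpendicular to the bank is 8.54 × sin 79° = 8.383 m/s.
The current is parallel to the bank, so it does not affect the crossing time.
Time = 582 / 8.383 = 69.425 s.

69.4 s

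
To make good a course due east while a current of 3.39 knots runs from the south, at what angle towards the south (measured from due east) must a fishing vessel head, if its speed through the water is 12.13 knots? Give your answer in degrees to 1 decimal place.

16.2°

The current pushes perpendicular to the desired track; the heading must have a component into the current equal to 3.39 knots: 12.13 sin θ = 3.39.
sin θ = 0.2795, so θ = 16.229°.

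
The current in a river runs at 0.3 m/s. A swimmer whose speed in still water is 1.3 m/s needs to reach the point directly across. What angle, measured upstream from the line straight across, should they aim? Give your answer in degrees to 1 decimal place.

To cancel the current, the upstream component of the swimmer's velocity must equal the flow: 1.3 sin θ = 0.3.
sin θ = 0.3 / 1.3 = 0.2308.
θ = arcsin(0.2308) = 13.342°.

13.3°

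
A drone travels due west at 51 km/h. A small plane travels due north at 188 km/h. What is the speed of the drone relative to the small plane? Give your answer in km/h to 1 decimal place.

194.8 km/h

Taking east as x and north as y: drone velocity = (-51.000, 0.000) km/h; small plane velocity = (0.000, 188.000) km/h.
Velocity of drone relative to small plane = (-51.000, 0.000) − (0.000, 188.000) = (-51.000, -188.000) km/h.
Magnitude = |(-51.000, -188.000)| = 194.795 km/h.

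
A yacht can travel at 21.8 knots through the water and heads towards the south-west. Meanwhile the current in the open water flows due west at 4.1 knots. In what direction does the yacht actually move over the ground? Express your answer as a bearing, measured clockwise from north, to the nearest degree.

232°

Taking east as x and north as y: velocity relative to the water = (-15.415, -15.415) knots; the water relative to ground = (-4.100, 0.000) knots.
Velocity relative to ground = (-15.415, -15.415) + (-4.100, 0.000) = (-19.515, -15.415) knots.
Bearing = atan2(-19.51, -15.41) = 231.69° clockwise from north.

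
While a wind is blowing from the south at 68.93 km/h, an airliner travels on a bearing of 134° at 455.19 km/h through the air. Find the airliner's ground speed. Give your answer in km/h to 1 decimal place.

410.3 km/h

Taking east as x and north as y: velocity relative to the air = (327.436, -316.202) km/h; the air relative to ground = (0.000, 68.930) km/h.
Velocity relative to ground = (327.436, -316.202) + (0.000, 68.930) = (327.436, -247.272) km/h.
Speed = |(327.436, -247.272)| = 410.314 km/h.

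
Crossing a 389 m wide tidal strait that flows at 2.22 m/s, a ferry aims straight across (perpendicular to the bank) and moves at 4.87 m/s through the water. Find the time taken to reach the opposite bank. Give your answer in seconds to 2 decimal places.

79.88 s

The component of the ferry's velocity perpendicular to the bank is 4.87 m/s.
The flow acts along the bank and has no component across it.
Time = 389 / 4.870 = 79.877 s.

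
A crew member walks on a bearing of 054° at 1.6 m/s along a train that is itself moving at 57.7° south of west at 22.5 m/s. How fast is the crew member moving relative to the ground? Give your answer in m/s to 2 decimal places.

Taking east as x and north as y: train velocity = (-12.023, -19.018) m/s; crew member velocity relative to train = (1.294, 0.940) m/s.
Velocity relative to ground = (-12.023, -19.018) + (1.294, 0.940) = (-10.729, -18.078) m/s.
Speed = |(-10.729, -18.078)| = 21.022 m/s.

21.02 m/s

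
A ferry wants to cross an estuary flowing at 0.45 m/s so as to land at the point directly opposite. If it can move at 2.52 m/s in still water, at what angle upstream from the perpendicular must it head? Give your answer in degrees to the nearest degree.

To cancel the current, the upstream component of the ferry's velocity must equal the flow: 2.52 sin θ = 0.45.
sin θ = 0.45 / 2.52 = 0.1786.
θ = arcsin(0.1786) = 10.287°.

10°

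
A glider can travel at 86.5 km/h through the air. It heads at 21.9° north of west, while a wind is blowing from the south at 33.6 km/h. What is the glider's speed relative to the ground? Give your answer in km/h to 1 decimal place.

103.8 km/h

Taking east as x and north as y: velocity relative to the air = (-80.258, 32.263) km/h; the air relative to ground = (0.000, 33.600) km/h.
Velocity relative to ground = (-80.258, 32.263) + (0.000, 33.600) = (-80.258, 65.863) km/h.
Speed = |(-80.258, 65.863)| = 103.823 km/h.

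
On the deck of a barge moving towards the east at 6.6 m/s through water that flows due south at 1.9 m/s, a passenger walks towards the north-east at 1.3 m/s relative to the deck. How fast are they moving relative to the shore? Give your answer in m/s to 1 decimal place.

7.6 m/s

In east/north components (m/s): passenger relative to barge = (0.919, 0.919); barge relative to water = (6.600, 0.000); water relative to ground = (0.000, -1.900).
Sum = (7.519, -0.981) m/s.
Speed = |(7.519, -0.981)| = 7.583 m/s.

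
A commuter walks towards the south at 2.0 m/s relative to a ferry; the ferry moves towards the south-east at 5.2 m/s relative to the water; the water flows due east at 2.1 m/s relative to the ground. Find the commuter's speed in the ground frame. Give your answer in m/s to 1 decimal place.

In east/north components (m/s): commuter relative to ferry = (0.000, -2.000); ferry relative to water = (3.677, -3.677); water relative to ground = (2.100, 0.000).
Sum = (5.777, -5.677) m/s.
Speed = |(5.777, -5.677)| = 8.099 m/s.

8.1 m/s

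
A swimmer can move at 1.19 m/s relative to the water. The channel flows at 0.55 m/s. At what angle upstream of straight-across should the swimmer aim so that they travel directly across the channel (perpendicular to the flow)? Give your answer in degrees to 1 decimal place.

27.5°

To cancel the current, the upstream component of the swimmer's velocity must equal the flow: 1.19 sin θ = 0.55.
sin θ = 0.55 / 1.19 = 0.4622.
θ = arcsin(0.4622) = 27.528°.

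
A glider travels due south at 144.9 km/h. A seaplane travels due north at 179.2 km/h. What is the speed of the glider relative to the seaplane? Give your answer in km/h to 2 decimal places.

Taking east as x and north as y: glider velocity = (0.000, -144.900) km/h; seaplane velocity = (0.000, 179.200) km/h.
Velocity of glider relative to seaplane = (0.000, -144.900) − (0.000, 179.200) = (0.000, -324.100) km/h.
Magnitude = |(0.000, -324.100)| = 324.100 km/h.

324.10 km/h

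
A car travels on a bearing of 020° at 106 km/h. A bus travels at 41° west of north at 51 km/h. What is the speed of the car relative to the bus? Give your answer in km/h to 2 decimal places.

92.71 km/h

Taking east as x and north as y: car velocity = (36.254, 99.607) km/h; bus velocity = (-33.459, 38.490) km/h.
Velocity of car relative to bus = (36.254, 99.607) − (-33.459, 38.490) = (69.713, 61.117) km/h.
Magnitude = |(69.713, 61.117)| = 92.711 km/h.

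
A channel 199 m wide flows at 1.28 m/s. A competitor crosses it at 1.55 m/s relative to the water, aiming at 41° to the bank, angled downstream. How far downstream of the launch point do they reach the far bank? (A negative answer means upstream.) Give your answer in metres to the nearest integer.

Perpendicular speed = 1.017 m/s; crossing time = 199 / 1.017 = 195.694 s.
Net downstream speed = 2.450 m/s.
Drift = 2.450 × 195.694 = 479.412 m (downstream).

479 m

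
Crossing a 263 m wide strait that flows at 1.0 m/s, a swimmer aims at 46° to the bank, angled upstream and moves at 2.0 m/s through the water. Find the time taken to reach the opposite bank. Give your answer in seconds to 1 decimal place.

182.8 s

The component of the swimmer's velocity perpendicular to the bank is 2.0 × sin 46° = 1.439 m/s.
Only the cross-stream component determines the crossing time; the current contributes nothing perpendicular to the bank.
Time = 263 / 1.439 = 182.807 s.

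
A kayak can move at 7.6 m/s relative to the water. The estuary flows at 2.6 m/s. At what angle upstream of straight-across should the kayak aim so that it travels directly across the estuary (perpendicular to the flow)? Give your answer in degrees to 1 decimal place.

20.0°

To cancel the current, the upstream component of the kayak's velocity must equal the flow: 7.6 sin θ = 2.6.
sin θ = 2.6 / 7.6 = 0.3421.
θ = arcsin(0.3421) = 20.005°.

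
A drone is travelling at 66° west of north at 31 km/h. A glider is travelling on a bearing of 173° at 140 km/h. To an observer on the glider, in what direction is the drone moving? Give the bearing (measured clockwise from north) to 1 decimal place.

Taking east as x and north as y: drone velocity = (-28.320, 12.609) km/h; glider velocity = (17.062, -138.956) km/h.
Velocity of drone relative to glider = (-28.320, 12.609) − (17.062, -138.956) = (-45.382, 151.565) km/h.
Bearing = atan2(-45.38, 151.57) = 343.33° clockwise from north.

343.3°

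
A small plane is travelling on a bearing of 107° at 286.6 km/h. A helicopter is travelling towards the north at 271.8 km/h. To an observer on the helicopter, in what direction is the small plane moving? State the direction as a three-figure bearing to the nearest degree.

Taking east as x and north as y: small plane velocity = (274.077, -83.794) km/h; helicopter velocity = (0.000, 271.800) km/h.
Velocity of small plane relative to helicopter = (274.077, -83.794) − (0.000, 271.800) = (274.077, -355.594) km/h.
Bearing = atan2(274.08, -355.59) = 142.38° clockwise from north.

142°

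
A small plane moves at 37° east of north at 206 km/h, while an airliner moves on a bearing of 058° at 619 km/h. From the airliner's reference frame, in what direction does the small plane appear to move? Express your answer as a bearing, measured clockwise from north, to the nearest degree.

Taking east as x and north as y: small plane velocity = (123.974, 164.519) km/h; airliner velocity = (524.942, 328.020) km/h.
Velocity of small plane relative to airliner = (123.974, 164.519) − (524.942, 328.020) = (-400.968, -163.501) km/h.
Bearing = atan2(-400.97, -163.50) = 247.82° clockwise from north.

248°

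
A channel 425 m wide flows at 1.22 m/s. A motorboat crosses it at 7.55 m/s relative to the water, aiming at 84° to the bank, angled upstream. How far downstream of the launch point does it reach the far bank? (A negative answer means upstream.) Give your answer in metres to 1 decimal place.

24.4 m

Perpendicular speed = 7.509 m/s; crossing time = 425 / 7.509 = 56.601 s.
Net downstream speed = 0.431 m/s.
Drift = 0.431 × 56.601 = 24.384 m (downstream).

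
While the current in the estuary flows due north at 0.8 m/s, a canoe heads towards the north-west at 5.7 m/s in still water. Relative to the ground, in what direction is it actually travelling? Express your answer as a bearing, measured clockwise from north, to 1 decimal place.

320.2°

Taking east as x and north as y: velocity relative to the water = (-4.031, 4.031) m/s; the water relative to ground = (0.000, 0.800) m/s.
Velocity relative to ground = (-4.031, 4.031) + (0.000, 0.800) = (-4.031, 4.831) m/s.
Bearing = atan2(-4.03, 4.83) = 320.16° clockwise from north.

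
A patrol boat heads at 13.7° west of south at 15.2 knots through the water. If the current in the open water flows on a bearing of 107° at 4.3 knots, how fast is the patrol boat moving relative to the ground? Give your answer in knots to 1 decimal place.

16.0 knots

Taking east as x and north as y: velocity relative to the water = (-3.600, -14.768) knots; the water relative to ground = (4.112, -1.257) knots.
Velocity relative to ground = (-3.600, -14.768) + (4.112, -1.257) = (0.512, -16.025) knots.
Speed = |(0.512, -16.025)| = 16.033 knots.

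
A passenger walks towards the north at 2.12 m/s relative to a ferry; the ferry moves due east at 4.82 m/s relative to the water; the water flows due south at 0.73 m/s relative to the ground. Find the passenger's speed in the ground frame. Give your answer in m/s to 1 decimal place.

In east/north components (m/s): passenger relative to ferry = (0.000, 2.120); ferry relative to water = (4.820, 0.000); water relative to ground = (0.000, -0.730).
Sum = (4.820, 1.390) m/s.
Speed = |(4.820, 1.390)| = 5.016 m/s.

5.0 m/s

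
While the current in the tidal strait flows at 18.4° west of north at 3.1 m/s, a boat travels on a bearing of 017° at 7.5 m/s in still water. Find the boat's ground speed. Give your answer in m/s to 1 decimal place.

10.2 m/s

Taking east as x and north as y: velocity relative to the water = (2.193, 7.172) m/s; the water relative to ground = (-0.979, 2.942) m/s.
Velocity relative to ground = (2.193, 7.172) + (-0.979, 2.942) = (1.214, 10.114) m/s.
Speed = |(1.214, 10.114)| = 10.186 m/s.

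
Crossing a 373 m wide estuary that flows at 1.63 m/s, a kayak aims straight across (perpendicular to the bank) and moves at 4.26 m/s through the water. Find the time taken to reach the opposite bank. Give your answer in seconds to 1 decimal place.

87.6 s

The component of the kayak's velocity perpendicular to the bank is 4.26 m/s.
The current is parallel to the bank, so it does not affect the crossing time.
Time = 373 / 4.260 = 87.559 s.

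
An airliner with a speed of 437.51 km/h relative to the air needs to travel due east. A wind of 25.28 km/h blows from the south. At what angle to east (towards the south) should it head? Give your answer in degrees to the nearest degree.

3°

The wind pushes perpendicular to the desired track; the heading must have a component into the wind equal to 25.28 km/h: 437.51 sin θ = 25.28.
sin θ = 0.0578, so θ = 3.312°.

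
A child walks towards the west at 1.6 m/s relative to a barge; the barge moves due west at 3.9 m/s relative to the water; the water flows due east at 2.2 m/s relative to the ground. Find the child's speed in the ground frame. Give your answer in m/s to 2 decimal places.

In east/north components (m/s): child relative to barge = (-1.600, 0.000); barge relative to water = (-3.900, 0.000); water relative to ground = (2.200, 0.000).
Sum = (-3.300, 0.000) m/s.
Speed = |(-3.300, 0.000)| = 3.300 m/s.

3.30 m/s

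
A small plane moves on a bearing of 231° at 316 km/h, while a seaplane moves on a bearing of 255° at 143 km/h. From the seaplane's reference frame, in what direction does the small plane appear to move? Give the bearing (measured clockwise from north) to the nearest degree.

214°

Taking east as x and north as y: small plane velocity = (-245.578, -198.865) km/h; seaplane velocity = (-138.127, -37.011) km/h.
Velocity of small plane relative to seaplane = (-245.578, -198.865) − (-138.127, -37.011) = (-107.451, -161.854) km/h.
Bearing = atan2(-107.45, -161.85) = 213.58° clockwise from north.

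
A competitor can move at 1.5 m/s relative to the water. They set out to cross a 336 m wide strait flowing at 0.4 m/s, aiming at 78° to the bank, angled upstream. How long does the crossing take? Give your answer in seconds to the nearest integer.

229 s

The component of the competitor's velocity perpendicular to the bank is 1.5 × sin 78° = 1.467 m/s.
The flow acts along the bank and has no component across it.
Time = 336 / 1.467 = 229.004 s.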